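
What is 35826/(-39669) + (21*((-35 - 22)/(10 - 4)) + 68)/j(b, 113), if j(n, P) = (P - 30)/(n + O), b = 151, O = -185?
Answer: 8304121/156787 ≈ 52.964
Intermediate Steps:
j(n, P) = (-30 + P)/(-185 + n) (j(n, P) = (P - 30)/(n - 185) = (-30 + P)/(-185 + n))
35826/(-39669) + (21*((-35 - 22)/(10 - 4)) + 68)/j(b, 113) = 35826/(-39669) + (21*((-35 - 22)/(10 - 4)) + 68)/(((-30 + 113)/(-185 + 151))) = 35826*(-1/39669) + (21*(-57/6) + 68)/((83/(-34))) = -1706/1889 + (21*(-57*⅙) + 68)/((-1/34*83)) = -1706/1889 + (21*(-19/2) + 68)/(-83/34) = -1706/1889 + (-399/2 + 68)*(-34/83) = -1706/1889 - 263/2*(-34/83) = -1706/1889 + 4471/83 = 8304121/156787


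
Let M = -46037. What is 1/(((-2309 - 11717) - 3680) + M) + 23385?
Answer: 1490630054/63743 ≈ 23385.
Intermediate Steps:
1/(((-2309 - 11717) - 3680) + M) + 23385 = 1/(((-2309 - 11717) - 3680) - 46037) + 23385 = 1/((-14026 - 3680) - 46037) + 23385 = 1/(-17706 - 46037) + 23385 = 1/(-63743) + 23385 = -1/63743 + 23385 = 1490630054/63743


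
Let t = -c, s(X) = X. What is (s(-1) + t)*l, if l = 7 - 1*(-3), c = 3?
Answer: -40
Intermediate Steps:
l = 10 (l = 7 + 3 = 10)
t = -3 (t = -1*3 = -3)
(s(-1) + t)*l = (-1 - 3)*10 = -4*10 = -40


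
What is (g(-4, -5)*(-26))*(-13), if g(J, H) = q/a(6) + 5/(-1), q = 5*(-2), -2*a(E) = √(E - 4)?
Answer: -1690 + 3380*√2 ≈ 3090.0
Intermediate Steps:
a(E) = -√(-4 + E)/2 (a(E) = -√(E - 4)/2 = -√(-4 + E)/2)
q = -10
g(J, H) = -5 + 10*√2 (g(J, H) = -10*(-2/√(-4 + 6)) + 5/(-1) = -10*(-√2) + 5*(-1) = -(-10)*√2 - 5 = 10*√2 - 5 = -5 + 10*√2)
(g(-4, -5)*(-26))*(-13) = ((-5 + 10*√2)*(-26))*(-13) = (130 - 260*√2)*(-13) = -1690 + 3380*√2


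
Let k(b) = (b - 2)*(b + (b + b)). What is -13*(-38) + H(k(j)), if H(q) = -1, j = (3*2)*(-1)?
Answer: 493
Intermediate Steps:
j = -6 (j = 6*(-1) = -6)
k(b) = 3*b*(-2 + b) (k(b) = (-2 + b)*(b + 2*b) = (-2 + b)*(3*b) = 3*b*(-2 + b))
-13*(-38) + H(k(j)) = -13*(-38) - 1 = 494 - 1 = 493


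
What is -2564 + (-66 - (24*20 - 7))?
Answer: -3103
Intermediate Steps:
-2564 + (-66 - (24*20 - 7)) = -2564 + (-66 - (480 - 7)) = -2564 + (-66 - 1*473) = -2564 + (-66 - 473) = -2564 - 539 = -3103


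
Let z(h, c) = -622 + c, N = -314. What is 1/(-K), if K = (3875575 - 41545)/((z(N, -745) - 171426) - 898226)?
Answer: 1071019/3834030 ≈ 0.27935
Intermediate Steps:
K = -3834030/1071019 (K = (3875575 - 41545)/(((-622 - 745) - 171426) - 898226) = 3834030/((-1367 - 171426) - 898226) = 3834030/(-172793 - 898226) = 3834030/(-1071019) = 3834030*(-1/1071019) = -3834030/1071019 ≈ -3.5798)
1/(-K) = 1/(-1*(-3834030/1071019)) = 1/(3834030/1071019) = 1071019/3834030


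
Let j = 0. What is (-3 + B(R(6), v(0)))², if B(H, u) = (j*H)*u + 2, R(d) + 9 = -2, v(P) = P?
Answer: 1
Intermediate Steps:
R(d) = -11 (R(d) = -9 - 2 = -11)
B(H, u) = 2 (B(H, u) = (0*H)*u + 2 = 0*u + 2 = 0 + 2 = 2)
(-3 + B(R(6), v(0)))² = (-3 + 2)² = (-1)² = 1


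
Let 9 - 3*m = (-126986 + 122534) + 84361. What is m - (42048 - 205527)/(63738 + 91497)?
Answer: -4134262021/155235 ≈ -26632.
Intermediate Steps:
m = -79900/3 (m = 3 - ((-126986 + 122534) + 84361)/3 = 3 - (-4452 + 84361)/3 = 3 - ⅓*79909 = 3 - 79909/3 = -79900/3 ≈ -26633.)
m - (42048 - 205527)/(63738 + 91497) = -79900/3 - (42048 - 205527)/(63738 + 91497) = -79900/3 - (-163479)/155235 = -79900/3 - 1*(-54493/51745) = -79900/3 + 54493/51745 = -4134262021/155235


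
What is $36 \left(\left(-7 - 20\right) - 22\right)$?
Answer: $-1764$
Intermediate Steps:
$36 \left(\left(-7 - 20\right) - 22\right) = 36 \left(-27 - 22\right) = 36 \left(-49\right) = -1764$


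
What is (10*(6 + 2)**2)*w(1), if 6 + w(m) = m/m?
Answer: -3200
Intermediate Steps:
w(m) = -5 (w(m) = -6 + m/m = -6 + 1 = -5)
(10*(6 + 2)**2)*w(1) = (10*(6 + 2)**2)*(-5) = (10*8**2)*(-5) = (10*64)*(-5) = 640*(-5) = -3200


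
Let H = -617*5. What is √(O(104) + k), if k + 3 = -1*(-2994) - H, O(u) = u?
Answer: 2*√1545 ≈ 78.613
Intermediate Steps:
H = -3085
k = 6076 (k = -3 + (-1*(-2994) - 1*(-3085)) = -3 + (2994 + 3085) = -3 + 6079 = 6076)
√(O(104) + k) = √(104 + 6076) = √6180 = 2*√1545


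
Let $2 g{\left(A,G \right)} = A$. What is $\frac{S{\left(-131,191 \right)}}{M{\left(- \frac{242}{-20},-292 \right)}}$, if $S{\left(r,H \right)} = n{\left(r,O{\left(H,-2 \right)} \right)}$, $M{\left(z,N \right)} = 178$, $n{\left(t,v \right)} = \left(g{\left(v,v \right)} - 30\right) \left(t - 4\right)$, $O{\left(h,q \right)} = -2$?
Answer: $\frac{4185}{178} \approx 23.511$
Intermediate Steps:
$g{\left(A,G \right)} = \frac{A}{2}$
$n{\left(t,v \right)} = \left(-30 + \frac{v}{2}\right) \left(-4 + t\right)$ ($n{\left(t,v \right)} = \left(\frac{v}{2} - 30\right) \left(t - 4\right) = \left(\frac{v}{2} - 30\right) \left(-4 + t\right) = \left(-30 + \frac{v}{2}\right) \left(-4 + t\right)$)
$S{\left(r,H \right)} = 124 - 31 r$ ($S{\left(r,H \right)} = 120 - 30 r - -4 + \frac{1}{2} r \left(-2\right) = 120 - 30 r + 4 - r = 124 - 31 r$)
$\frac{S{\left(-131,191 \right)}}{M{\left(- \frac{242}{-20},-292 \right)}} = \frac{124 - -4061}{178} = \left(124 + 4061\right) \frac{1}{178} = 4185 \cdot \frac{1}{178} = \frac{4185}{178}$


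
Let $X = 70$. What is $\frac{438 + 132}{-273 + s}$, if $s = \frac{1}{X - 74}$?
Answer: $- \frac{2280}{1093} \approx -2.086$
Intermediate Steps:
$s = - \frac{1}{4}$ ($s = \frac{1}{70 - 74} = \frac{1}{-4} = - \frac{1}{4} \approx -0.25$)
$\frac{438 + 132}{-273 + s} = \frac{438 + 132}{-273 - \frac{1}{4}} = \frac{570}{- \frac{1093}{4}} = 570 \left(- \frac{4}{1093}\right) = - \frac{2280}{1093}$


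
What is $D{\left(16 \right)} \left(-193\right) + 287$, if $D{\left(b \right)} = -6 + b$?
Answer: $-1643$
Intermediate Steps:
$D{\left(16 \right)} \left(-193\right) + 287 = \left(-6 + 16\right) \left(-193\right) + 287 = 10 \left(-193\right) + 287 = -1930 + 287 = -1643$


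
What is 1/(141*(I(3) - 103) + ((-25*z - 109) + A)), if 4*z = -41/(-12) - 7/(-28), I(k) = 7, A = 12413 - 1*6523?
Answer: -12/93335 ≈ -0.00012857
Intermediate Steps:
A = 5890 (A = 12413 - 6523 = 5890)
z = 11/12 (z = (-41/(-12) - 7/(-28))/4 = (-41*(-1/12) - 7*(-1/28))/4 = (41/12 + 1/4)/4 = (1/4)*(11/3) = 11/12 ≈ 0.91667)
1/(141*(I(3) - 103) + ((-25*z - 109) + A)) = 1/(141*(7 - 103) + ((-25*11/12 - 109) + 5890)) = 1/(141*(-96) + ((-275/12 - 109) + 5890)) = 1/(-13536 + (-1583/12 + 5890)) = 1/(-13536 + 69097/12) = 1/(-93335/12) = -12/93335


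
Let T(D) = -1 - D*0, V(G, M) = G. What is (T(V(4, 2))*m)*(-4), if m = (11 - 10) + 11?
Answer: 48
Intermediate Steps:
m = 12 (m = 1 + 11 = 12)
T(D) = -1 (T(D) = -1 - 1*0 = -1 + 0 = -1)
(T(V(4, 2))*m)*(-4) = -1*12*(-4) = -12*(-4) = 48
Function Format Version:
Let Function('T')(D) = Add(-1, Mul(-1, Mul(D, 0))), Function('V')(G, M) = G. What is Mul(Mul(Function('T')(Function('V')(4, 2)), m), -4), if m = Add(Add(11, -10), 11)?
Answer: 48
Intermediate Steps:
m = 12 (m = Add(1, 11) = 12)
Function('T')(D) = -1 (Function('T')(D) = Add(-1, Mul(-1, 0)) = Add(-1, 0) = -1)
Mul(Mul(Function('T')(Function('V')(4, 2)), m), -4) = Mul(Mul(-1, 12), -4) = Mul(-12, -4) = 48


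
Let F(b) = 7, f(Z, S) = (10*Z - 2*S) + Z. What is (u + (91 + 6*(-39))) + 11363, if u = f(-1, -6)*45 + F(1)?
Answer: 11272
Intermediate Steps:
f(Z, S) = -2*S + 11*Z (f(Z, S) = (-2*S + 10*Z) + Z = -2*S + 11*Z)
u = 52 (u = (-2*(-6) + 11*(-1))*45 + 7 = (12 - 11)*45 + 7 = 1*45 + 7 = 45 + 7 = 52)
(u + (91 + 6*(-39))) + 11363 = (52 + (91 + 6*(-39))) + 11363 = (52 + (91 - 234)) + 11363 = (52 - 143) + 11363 = -91 + 11363 = 11272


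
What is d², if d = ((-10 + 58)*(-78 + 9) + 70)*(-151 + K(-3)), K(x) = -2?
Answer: 246041792676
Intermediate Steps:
d = 496026 (d = ((-10 + 58)*(-78 + 9) + 70)*(-151 - 2) = (48*(-69) + 70)*(-153) = (-3312 + 70)*(-153) = -3242*(-153) = 496026)
d² = 496026² = 246041792676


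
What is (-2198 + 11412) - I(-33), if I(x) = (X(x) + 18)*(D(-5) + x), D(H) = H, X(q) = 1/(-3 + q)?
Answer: 178145/18 ≈ 9896.9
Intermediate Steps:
I(x) = (-5 + x)*(18 + 1/(-3 + x)) (I(x) = (1/(-3 + x) + 18)*(-5 + x) = (18 + 1/(-3 + x))*(-5 + x) = (-5 + x)*(18 + 1/(-3 + x)))
(-2198 + 11412) - I(-33) = (-2198 + 11412) - (265 - 143*(-33) + 18*(-33)²)/(-3 - 33) = 9214 - (265 + 4719 + 18*1089)/(-36) = 9214 - (-1)*(265 + 4719 + 19602)/36 = 9214 - (-1)*24586/36 = 9214 - 1*(-12293/18) = 9214 + 12293/18 = 178145/18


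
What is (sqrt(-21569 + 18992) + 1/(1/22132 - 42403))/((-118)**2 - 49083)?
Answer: 22132/32995427473005 - I*sqrt(2577)/35159 ≈ 6.7076e-10 - 0.0014438*I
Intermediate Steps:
(sqrt(-21569 + 18992) + 1/(1/22132 - 42403))/((-118)**2 - 49083) = (sqrt(-2577) + 1/(1/22132 - 42403))/(13924 - 49083) = (I*sqrt(2577) + 1/(-938463195/22132))/(-35159) = (I*sqrt(2577) - 22132/938463195)*(-1/35159) = (-22132/938463195 + I*sqrt(2577))*(-1/35159) = 22132/32995427473005 - I*sqrt(2577)/35159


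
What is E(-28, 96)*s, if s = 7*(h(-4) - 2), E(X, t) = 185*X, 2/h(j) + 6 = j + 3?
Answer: 82880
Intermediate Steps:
h(j) = 2/(-3 + j) (h(j) = 2/(-6 + (j + 3)) = 2/(-6 + (3 + j)) = 2/(-3 + j))
s = -16 (s = 7*(2/(-3 - 4) - 2) = 7*(2/(-7) - 2) = 7*(2*(-⅐) - 2) = 7*(-2/7 - 2) = 7*(-16/7) = -16)
E(-28, 96)*s = (185*(-28))*(-16) = -5180*(-16) = 82880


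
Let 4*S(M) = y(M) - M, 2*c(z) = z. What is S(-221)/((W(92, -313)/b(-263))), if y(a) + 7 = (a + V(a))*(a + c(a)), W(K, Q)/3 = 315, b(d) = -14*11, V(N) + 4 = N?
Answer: -1628693/270 ≈ -6032.2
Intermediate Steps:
c(z) = z/2
V(N) = -4 + N
b(d) = -154
W(K, Q) = 945 (W(K, Q) = 3*315 = 945)
y(a) = -7 + 3*a*(-4 + 2*a)/2 (y(a) = -7 + (a + (-4 + a))*(a + a/2) = -7 + (-4 + 2*a)*(3*a/2) = -7 + 3*a*(-4 + 2*a)/2)
S(M) = -7/4 - 7*M/4 + 3*M²/4 (S(M) = ((-7 - 6*M + 3*M²) - M)/4 = (-7 - 7*M + 3*M²)/4 = -7/4 - 7*M/4 + 3*M²/4)
S(-221)/((W(92, -313)/b(-263))) = (-7/4 - 7/4*(-221) + (¾)*(-221)²)/((945/(-154))) = (-7/4 + 1547/4 + (¾)*48841)/((945*(-1/154))) = (-7/4 + 1547/4 + 146523/4)/(-135/22) = (148063/4)*(-22/135) = -1628693/270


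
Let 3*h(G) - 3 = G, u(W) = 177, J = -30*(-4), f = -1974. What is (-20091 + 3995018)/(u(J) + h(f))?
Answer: -3974927/480 ≈ -8281.1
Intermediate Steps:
J = 120
h(G) = 1 + G/3
(-20091 + 3995018)/(u(J) + h(f)) = (-20091 + 3995018)/(177 + (1 + (1/3)*(-1974))) = 3974927/(177 + (1 - 658)) = 3974927/(177 - 657) = 3974927/(-480) = 3974927*(-1/480) = -3974927/480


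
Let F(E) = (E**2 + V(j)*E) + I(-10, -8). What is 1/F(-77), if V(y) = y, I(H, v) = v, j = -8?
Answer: 1/6537 ≈ 0.00015298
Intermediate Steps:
F(E) = -8 + E**2 - 8*E (F(E) = (E**2 - 8*E) - 8 = -8 + E**2 - 8*E)
1/F(-77) = 1/(-8 + (-77)**2 - 8*(-77)) = 1/(-8 + 5929 + 616) = 1/6537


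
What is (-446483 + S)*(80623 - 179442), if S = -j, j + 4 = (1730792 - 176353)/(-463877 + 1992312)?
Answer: 67435635556646476/1528435 ≈ 4.4121e+10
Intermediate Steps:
j = -4559301/1528435 (j = -4 + (1730792 - 176353)/(-463877 + 1992312) = -4 + 1554439/1528435 = -4559301/1528435 ≈ -2.9830)
S = 4559301/1528435 (S = -1*(-4559301/1528435) = 4559301/1528435 ≈ 2.9830)
(-446483 + S)*(80623 - 179442) = (-446483 + 4559301/1528435)*(80623 - 179442) = -682415684804/1528435*(-98819) = 67435635556646476/1528435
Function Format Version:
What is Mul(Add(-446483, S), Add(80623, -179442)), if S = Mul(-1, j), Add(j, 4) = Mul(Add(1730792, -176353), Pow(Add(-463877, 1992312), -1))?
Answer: Rational(67435635556646476, 1528435) ≈ 4.4121e+10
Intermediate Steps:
j = Rational(-4559301, 1528435) (j = Add(-4, Mul(Add(1730792, -176353), Pow(Add(-463877, 1992312), -1))) = Add(-4, Mul(1554439, Pow(1528435, -1))) = Add(-4, Mul(1554439, Rational(1, 1528435))) = Add(-4, Rational(1554439, 1528435)) = Rational(-4559301, 1528435) ≈ -2.9830)
S = Rational(4559301, 1528435) (S = Mul(-1, Rational(-4559301, 1528435)) = Rational(4559301, 1528435) ≈ 2.9830)
Mul(Add(-446483, S), Add(80623, -179442)) = Mul(Add(-446483, Rational(4559301, 1528435)), Add(80623, -179442)) = Mul(Rational(-682415684804, 1528435), -98819) = Rational(67435635556646476, 1528435)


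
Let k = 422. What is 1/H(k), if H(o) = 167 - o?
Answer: -1/255 ≈ -0.0039216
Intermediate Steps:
1/H(k) = 1/(167 - 1*422) = 1/(167 - 422) = 1/(-255) = -1/255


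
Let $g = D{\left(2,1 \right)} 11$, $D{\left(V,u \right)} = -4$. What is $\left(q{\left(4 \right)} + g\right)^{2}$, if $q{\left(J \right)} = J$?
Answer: $1600$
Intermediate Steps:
$g = -44$ ($g = \left(-4\right) 11 = -44$)
$\left(q{\left(4 \right)} + g\right)^{2} = \left(4 - 44\right)^{2} = \left(-40\right)^{2} = 1600$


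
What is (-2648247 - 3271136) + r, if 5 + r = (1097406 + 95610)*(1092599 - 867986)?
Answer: 267960983420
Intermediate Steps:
r = 267966902803 (r = -5 + (1097406 + 95610)*(1092599 - 867986) = -5 + 1193016*224613 = -5 + 267966902808 = 267966902803)
(-2648247 - 3271136) + r = (-2648247 - 3271136) + 267966902803 = -5919383 + 267966902803 = 267960983420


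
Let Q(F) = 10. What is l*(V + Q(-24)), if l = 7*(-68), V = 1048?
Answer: -503608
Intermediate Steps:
l = -476
l*(V + Q(-24)) = -476*(1048 + 10) = -476*1058 = -503608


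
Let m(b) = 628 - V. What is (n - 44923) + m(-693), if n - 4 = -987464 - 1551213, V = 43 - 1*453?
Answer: -2582558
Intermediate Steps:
V = -410 (V = 43 - 453 = -410)
m(b) = 1038 (m(b) = 628 - 1*(-410) = 628 + 410 = 1038)
n = -2538673 (n = 4 + (-987464 - 1551213) = 4 - 2538677 = -2538673)
(n - 44923) + m(-693) = (-2538673 - 44923) + 1038 = -2583596 + 1038 = -2582558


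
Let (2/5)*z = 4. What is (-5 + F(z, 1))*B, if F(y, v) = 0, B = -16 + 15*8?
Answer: -520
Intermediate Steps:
z = 10 (z = (5/2)*4 = 10)
B = 104 (B = -16 + 120 = 104)
(-5 + F(z, 1))*B = (-5 + 0)*104 = -5*104 = -520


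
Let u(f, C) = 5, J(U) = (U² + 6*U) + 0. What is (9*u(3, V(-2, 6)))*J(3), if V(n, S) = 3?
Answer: 1215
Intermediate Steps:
J(U) = U² + 6*U
(9*u(3, V(-2, 6)))*J(3) = (9*5)*(3*(6 + 3)) = 45*(3*9) = 45*27 = 1215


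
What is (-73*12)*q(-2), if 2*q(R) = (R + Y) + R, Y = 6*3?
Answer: -6132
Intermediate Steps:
Y = 18
q(R) = 9 + R (q(R) = ((R + 18) + R)/2 = ((18 + R) + R)/2 = (18 + 2*R)/2 = 9 + R)
(-73*12)*q(-2) = (-73*12)*(9 - 2) = -876*7 = -6132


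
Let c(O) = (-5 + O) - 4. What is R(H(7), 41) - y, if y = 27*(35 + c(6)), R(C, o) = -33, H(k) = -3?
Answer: -897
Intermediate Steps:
c(O) = -9 + O
y = 864 (y = 27*(35 + (-9 + 6)) = 27*(35 - 3) = 27*32 = 864)
R(H(7), 41) - y = -33 - 1*864 = -33 - 864 = -897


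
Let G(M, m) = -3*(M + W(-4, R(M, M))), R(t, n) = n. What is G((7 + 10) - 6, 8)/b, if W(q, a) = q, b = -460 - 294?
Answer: 21/754 ≈ 0.027851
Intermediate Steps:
b = -754
G(M, m) = 12 - 3*M (G(M, m) = -3*(M - 4) = -3*(-4 + M) = 12 - 3*M)
G((7 + 10) - 6, 8)/b = (12 - 3*((7 + 10) - 6))/(-754) = (12 - 3*(17 - 6))*(-1/754) = (12 - 3*11)*(-1/754) = (12 - 33)*(-1/754) = -21*(-1/754) = 21/754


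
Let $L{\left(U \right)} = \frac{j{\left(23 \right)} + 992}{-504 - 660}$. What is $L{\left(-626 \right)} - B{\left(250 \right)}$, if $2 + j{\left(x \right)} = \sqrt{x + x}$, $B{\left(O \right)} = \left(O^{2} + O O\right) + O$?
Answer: $- \frac{24298665}{194} - \frac{\sqrt{46}}{1164} \approx -1.2525 \cdot 10^{5}$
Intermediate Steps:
$B{\left(O \right)} = O + 2 O^{2}$ ($B{\left(O \right)} = \left(O^{2} + O^{2}\right) + O = 2 O^{2} + O = O + 2 O^{2}$)
$j{\left(x \right)} = -2 + \sqrt{2} \sqrt{x}$ ($j{\left(x \right)} = -2 + \sqrt{x + x} = -2 + \sqrt{2 x} = -2 + \sqrt{2} \sqrt{x}$)
$L{\left(U \right)} = - \frac{165}{194} - \frac{\sqrt{46}}{1164}$ ($L{\left(U \right)} = \frac{\left(-2 + \sqrt{2} \sqrt{23}\right) + 992}{-504 - 660} = \frac{\left(-2 + \sqrt{46}\right) + 992}{-1164} = \left(990 + \sqrt{46}\right) \left(- \frac{1}{1164}\right) = - \frac{165}{194} - \frac{\sqrt{46}}{1164}$)
$L{\left(-626 \right)} - B{\left(250 \right)} = \left(- \frac{165}{194} - \frac{\sqrt{46}}{1164}\right) - 250 \left(1 + 2 \cdot 250\right) = \left(- \frac{165}{194} - \frac{\sqrt{46}}{1164}\right) - 250 \left(1 + 500\right) = \left(- \frac{165}{194} - \frac{\sqrt{46}}{1164}\right) - 250 \cdot 501 = \left(- \frac{165}{194} - \frac{\sqrt{46}}{1164}\right) - 125250 = - \frac{24298665}{194} - \frac{\sqrt{46}}{1164}$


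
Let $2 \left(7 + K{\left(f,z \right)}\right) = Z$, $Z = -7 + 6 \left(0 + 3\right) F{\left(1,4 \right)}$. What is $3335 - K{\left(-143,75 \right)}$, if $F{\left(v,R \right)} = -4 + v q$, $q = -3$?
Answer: $\frac{6817}{2} \approx 3408.5$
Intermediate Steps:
$F{\left(v,R \right)} = -4 - 3 v$ ($F{\left(v,R \right)} = -4 + v \left(-3\right) = -4 - 3 v$)
$Z = -133$ ($Z = -7 + 6 \left(0 + 3\right) \left(-4 - 3\right) = -7 + 6 \cdot 3 \left(-4 - 3\right) = -7 + 18 \left(-7\right) = -7 - 126 = -133$)
$K{\left(f,z \right)} = - \frac{147}{2}$ ($K{\left(f,z \right)} = -7 + \frac{1}{2} \left(-133\right) = -7 - \frac{133}{2} = - \frac{147}{2}$)
$3335 - K{\left(-143,75 \right)} = 3335 - - \frac{147}{2} = 3335 + \frac{147}{2} = \frac{6817}{2}$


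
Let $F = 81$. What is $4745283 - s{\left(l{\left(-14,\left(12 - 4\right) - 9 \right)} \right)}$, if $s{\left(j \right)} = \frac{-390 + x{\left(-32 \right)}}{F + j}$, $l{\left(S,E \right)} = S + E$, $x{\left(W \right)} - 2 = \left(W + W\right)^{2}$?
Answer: $\frac{52197495}{11} \approx 4.7452 \cdot 10^{6}$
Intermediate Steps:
$x{\left(W \right)} = 2 + 4 W^{2}$ ($x{\left(W \right)} = 2 + \left(W + W\right)^{2} = 2 + \left(2 W\right)^{2} = 2 + 4 W^{2}$)
$l{\left(S,E \right)} = E + S$
$s{\left(j \right)} = \frac{3708}{81 + j}$ ($s{\left(j \right)} = \frac{-390 + \left(2 + 4 \left(-32\right)^{2}\right)}{81 + j} = \frac{-390 + \left(2 + 4 \cdot 1024\right)}{81 + j} = \frac{-390 + \left(2 + 4096\right)}{81 + j} = \frac{-390 + 4098}{81 + j} = \frac{3708}{81 + j}$)
$4745283 - s{\left(l{\left(-14,\left(12 - 4\right) - 9 \right)} \right)} = 4745283 - \frac{3708}{81 + \left(\left(\left(12 - 4\right) - 9\right) - 14\right)} = 4745283 - \frac{3708}{81 + \left(\left(8 - 9\right) - 14\right)} = 4745283 - \frac{3708}{81 - 15} = 4745283 - \frac{3708}{66} = 4745283 - 3708 \cdot \frac{1}{66} = 4745283 - \frac{618}{11} = \frac{52197495}{11}$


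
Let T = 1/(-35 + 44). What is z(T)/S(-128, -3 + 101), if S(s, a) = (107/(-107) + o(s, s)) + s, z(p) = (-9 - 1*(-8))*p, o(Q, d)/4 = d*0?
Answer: 1/1161 ≈ 0.00086133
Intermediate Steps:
o(Q, d) = 0 (o(Q, d) = 4*(d*0) = 4*0 = 0)
T = ⅑ (T = 1/9 = ⅑ ≈ 0.11111)
z(p) = -p (z(p) = (-9 + 8)*p = -p)
S(s, a) = -1 + s (S(s, a) = (107/(-107) + 0) + s = (107*(-1/107) + 0) + s = (-1 + 0) + s = -1 + s)
z(T)/S(-128, -3 + 101) = (-1*⅑)/(-1 - 128) = -⅑/(-129) = -⅑*(-1/129) = 1/1161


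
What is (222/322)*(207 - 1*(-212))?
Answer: 46509/161 ≈ 288.88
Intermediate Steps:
(222/322)*(207 - 1*(-212)) = (222*(1/322))*(207 + 212) = (111/161)*419 = 46509/161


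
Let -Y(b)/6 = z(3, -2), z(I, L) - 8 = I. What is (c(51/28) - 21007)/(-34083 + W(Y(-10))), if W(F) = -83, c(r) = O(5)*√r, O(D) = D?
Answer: 21007/34166 - 5*√357/478324 ≈ 0.61465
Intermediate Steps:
z(I, L) = 8 + I
Y(b) = -66 (Y(b) = -6*(8 + 3) = -6*11 = -66)
c(r) = 5*√r
(c(51/28) - 21007)/(-34083 + W(Y(-10))) = (5*√(51/28) - 21007)/(-34083 - 83) = (5*√(51*(1/28)) - 21007)/(-34166) = (5*√(51/28) - 21007)*(-1/34166) = (5*(√357/14) - 21007)*(-1/34166) = (5*√357/14 - 21007)*(-1/34166) = (-21007 + 5*√357/14)*(-1/34166) = 21007/34166 - 5*√357/478324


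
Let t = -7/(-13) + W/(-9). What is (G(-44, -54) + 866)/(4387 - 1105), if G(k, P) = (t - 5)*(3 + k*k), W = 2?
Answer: -480625/191997 ≈ -2.5033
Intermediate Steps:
t = 37/117 (t = -7/(-13) + 2/(-9) = -7*(-1/13) + 2*(-1/9) = 7/13 - 2/9 = 37/117 ≈ 0.31624)
G(k, P) = -548/39 - 548*k**2/117 (G(k, P) = (37/117 - 5)*(3 + k*k) = -548*(3 + k**2)/117 = -548/39 - 548*k**2/117)
(G(-44, -54) + 866)/(4387 - 1105) = ((-548/39 - 548/117*(-44)**2) + 866)/(4387 - 1105) = ((-548/39 - 548/117*1936) + 866)/3282 = ((-548/39 - 1060928/117) + 866)*(1/3282) = (-1062572/117 + 866)*(1/3282) = -961250/117*1/3282 = -480625/191997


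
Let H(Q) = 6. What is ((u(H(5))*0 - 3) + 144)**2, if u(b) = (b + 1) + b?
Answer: 19881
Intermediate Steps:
u(b) = 1 + 2*b (u(b) = (1 + b) + b = 1 + 2*b)
((u(H(5))*0 - 3) + 144)**2 = (((1 + 2*6)*0 - 3) + 144)**2 = (((1 + 12)*0 - 3) + 144)**2 = ((13*0 - 3) + 144)**2 = ((0 - 3) + 144)**2 = (-3 + 144)**2 = 141**2 = 19881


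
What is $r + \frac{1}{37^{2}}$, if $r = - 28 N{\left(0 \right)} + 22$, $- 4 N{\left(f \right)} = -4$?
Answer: $- \frac{8213}{1369} \approx -5.9993$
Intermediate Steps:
$N{\left(f \right)} = 1$ ($N{\left(f \right)} = \left(- \frac{1}{4}\right) \left(-4\right) = 1$)
$r = -6$ ($r = \left(-28\right) 1 + 22 = -28 + 22 = -6$)
$r + \frac{1}{37^{2}} = -6 + \frac{1}{37^{2}} = -6 + \frac{1}{1369} = - \frac{8213}{1369}$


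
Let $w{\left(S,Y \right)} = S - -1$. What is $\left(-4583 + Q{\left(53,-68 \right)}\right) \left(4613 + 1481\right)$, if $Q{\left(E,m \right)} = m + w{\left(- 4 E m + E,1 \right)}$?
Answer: $59836986$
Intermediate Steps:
$w{\left(S,Y \right)} = 1 + S$ ($w{\left(S,Y \right)} = S + 1 = 1 + S$)
$Q{\left(E,m \right)} = 1 + E + m - 4 E m$ ($Q{\left(E,m \right)} = m + \left(1 + \left(- 4 E m + E\right)\right) = m - \left(-1 - E + 4 E m\right) = m + \left(1 + E - 4 E m\right) = 1 + E + m - 4 E m$)
$\left(-4583 + Q{\left(53,-68 \right)}\right) \left(4613 + 1481\right) = \left(-4583 - \left(67 + 53 \left(-1 + 4 \left(-68\right)\right)\right)\right) \left(4613 + 1481\right) = \left(-4583 - \left(67 + 53 \left(-1 - 272\right)\right)\right) 6094 = \left(-4583 - \left(67 - 14469\right)\right) 6094 = \left(-4583 + \left(1 - 68 + 14469\right)\right) 6094 = \left(-4583 + 14402\right) 6094 = 9819 \cdot 6094 = 59836986$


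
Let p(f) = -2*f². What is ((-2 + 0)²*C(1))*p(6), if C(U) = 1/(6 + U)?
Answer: -288/7 ≈ -41.143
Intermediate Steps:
((-2 + 0)²*C(1))*p(6) = ((-2 + 0)²/(6 + 1))*(-2*6²) = ((-2)²/7)*(-2*36) = (4*(⅐))*(-72) = (4/7)*(-72) = -288/7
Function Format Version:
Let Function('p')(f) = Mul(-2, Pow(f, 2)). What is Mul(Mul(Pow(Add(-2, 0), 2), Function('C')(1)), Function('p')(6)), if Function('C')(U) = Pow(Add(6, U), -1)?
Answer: Rational(-288, 7) ≈ -41.143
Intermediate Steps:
Mul(Mul(Pow(Add(-2, 0), 2), Function('C')(1)), Function('p')(6)) = Mul(Mul(Pow(Add(-2, 0), 2), Pow(Add(6, 1), -1)), Mul(-2, Pow(6, 2))) = Mul(Mul(Pow(-2, 2), Pow(7, -1)), Mul(-2, 36)) = Mul(Mul(4, Rational(1, 7)), -72) = Mul(Rational(4, 7), -72) = Rational(-288, 7)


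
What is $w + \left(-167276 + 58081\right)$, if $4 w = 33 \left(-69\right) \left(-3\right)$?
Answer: $- \frac{429949}{4} \approx -1.0749 \cdot 10^{5}$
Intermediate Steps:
$w = \frac{6831}{4}$ ($w = \frac{33 \left(-69\right) \left(-3\right)}{4} = \frac{\left(-2277\right) \left(-3\right)}{4} = \frac{1}{4} \cdot 6831 = \frac{6831}{4} \approx 1707.8$)
$w + \left(-167276 + 58081\right) = \frac{6831}{4} + \left(-167276 + 58081\right) = \frac{6831}{4} - 109195 = - \frac{429949}{4}$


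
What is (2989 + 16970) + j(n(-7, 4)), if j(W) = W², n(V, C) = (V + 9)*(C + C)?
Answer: 20215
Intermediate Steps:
n(V, C) = 2*C*(9 + V) (n(V, C) = (9 + V)*(2*C) = 2*C*(9 + V))
(2989 + 16970) + j(n(-7, 4)) = (2989 + 16970) + (2*4*(9 - 7))² = 19959 + (2*4*2)² = 19959 + 16² = 19959 + 256 = 20215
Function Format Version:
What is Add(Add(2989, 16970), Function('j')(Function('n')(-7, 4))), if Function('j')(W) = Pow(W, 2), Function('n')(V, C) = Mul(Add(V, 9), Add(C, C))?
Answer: 20215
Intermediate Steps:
Function('n')(V, C) = Mul(2, C, Add(9, V)) (Function('n')(V, C) = Mul(Add(9, V), Mul(2, C)) = Mul(2, C, Add(9, V)))
Add(Add(2989, 16970), Function('j')(Function('n')(-7, 4))) = Add(Add(2989, 16970), Pow(Mul(2, 4, Add(9, -7)), 2)) = Add(19959, Pow(Mul(2, 4, 2), 2)) = Add(19959, Pow(16, 2)) = Add(19959, 256) = 20215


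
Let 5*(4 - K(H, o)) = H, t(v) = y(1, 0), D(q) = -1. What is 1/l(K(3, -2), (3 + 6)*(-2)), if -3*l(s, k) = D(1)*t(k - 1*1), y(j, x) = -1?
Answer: -3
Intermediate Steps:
t(v) = -1
K(H, o) = 4 - H/5
l(s, k) = -⅓ (l(s, k) = -(-1)*(-1)/3 = -⅓*1 = -⅓)
1/l(K(3, -2), (3 + 6)*(-2)) = 1/(-⅓) = -3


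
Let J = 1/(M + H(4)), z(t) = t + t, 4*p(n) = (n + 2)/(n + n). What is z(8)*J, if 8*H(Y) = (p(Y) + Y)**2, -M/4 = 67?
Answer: -32768/544375 ≈ -0.060194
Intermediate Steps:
M = -268 (M = -4*67 = -268)
p(n) = (2 + n)/(8*n) (p(n) = ((n + 2)/(n + n))/4 = ((2 + n)/((2*n)))/4 = ((2 + n)*(1/(2*n)))/4 = ((2 + n)/(2*n))/4 = (2 + n)/(8*n))
H(Y) = (Y + (2 + Y)/(8*Y))**2/8 (H(Y) = ((2 + Y)/(8*Y) + Y)**2/8 = (Y + (2 + Y)/(8*Y))**2/8)
z(t) = 2*t
J = -2048/544375 (J = 1/(-268 + (1/512)*(2 + 4 + 8*4**2)**2/4**2) = 1/(-268 + (1/512)*(1/16)*(2 + 4 + 8*16)**2) = 1/(-268 + (1/512)*(1/16)*(2 + 4 + 128)**2) = 1/(-268 + (1/512)*(1/16)*134**2) = 1/(-268 + (1/512)*(1/16)*17956) = 1/(-268 + 4489/2048) = 1/(-544375/2048) = -2048/544375 ≈ -0.0037621)
z(8)*J = (2*8)*(-2048/544375) = 16*(-2048/544375) = -32768/544375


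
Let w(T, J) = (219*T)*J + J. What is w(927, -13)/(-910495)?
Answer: 2639182/910495 ≈ 2.8986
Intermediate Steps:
w(T, J) = J + 219*J*T (w(T, J) = 219*J*T + J = J + 219*J*T)
w(927, -13)/(-910495) = -13*(1 + 219*927)/(-910495) = -13*(1 + 203013)*(-1/910495) = -13*203014*(-1/910495) = -2639182*(-1/910495) = 2639182/910495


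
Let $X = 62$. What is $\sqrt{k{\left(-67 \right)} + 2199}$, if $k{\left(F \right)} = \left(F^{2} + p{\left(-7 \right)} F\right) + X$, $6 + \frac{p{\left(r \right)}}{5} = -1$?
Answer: $\sqrt{9095} \approx 95.368$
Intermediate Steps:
$p{\left(r \right)} = -35$ ($p{\left(r \right)} = -30 + 5 \left(-1\right) = -30 - 5 = -35$)
$k{\left(F \right)} = 62 + F^{2} - 35 F$ ($k{\left(F \right)} = \left(F^{2} - 35 F\right) + 62 = 62 + F^{2} - 35 F$)
$\sqrt{k{\left(-67 \right)} + 2199} = \sqrt{\left(62 + \left(-67\right)^{2} - -2345\right) + 2199} = \sqrt{\left(62 + 4489 + 2345\right) + 2199} = \sqrt{6896 + 2199} = \sqrt{9095}$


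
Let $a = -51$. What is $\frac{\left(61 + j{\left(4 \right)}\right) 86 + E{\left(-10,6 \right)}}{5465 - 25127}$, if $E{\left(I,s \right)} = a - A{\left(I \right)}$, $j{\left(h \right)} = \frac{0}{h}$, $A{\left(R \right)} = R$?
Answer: $- \frac{1735}{6554} \approx -0.26472$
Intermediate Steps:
$j{\left(h \right)} = 0$
$E{\left(I,s \right)} = -51 - I$
$\frac{\left(61 + j{\left(4 \right)}\right) 86 + E{\left(-10,6 \right)}}{5465 - 25127} = \frac{\left(61 + 0\right) 86 - 41}{5465 - 25127} = \frac{61 \cdot 86 + \left(-51 + 10\right)}{-19662} = \left(5246 - 41\right) \left(- \frac{1}{19662}\right) = 5205 \left(- \frac{1}{19662}\right) = - \frac{1735}{6554}$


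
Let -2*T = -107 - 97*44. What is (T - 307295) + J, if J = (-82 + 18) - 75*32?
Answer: -615143/2 ≈ -3.0757e+5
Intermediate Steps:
J = -2464 (J = -64 - 2400 = -2464)
T = 4375/2 (T = -(-107 - 97*44)/2 = -(-107 - 4268)/2 = -½*(-4375) = 4375/2 ≈ 2187.5)
(T - 307295) + J = (4375/2 - 307295) - 2464 = -610215/2 - 2464 = -615143/2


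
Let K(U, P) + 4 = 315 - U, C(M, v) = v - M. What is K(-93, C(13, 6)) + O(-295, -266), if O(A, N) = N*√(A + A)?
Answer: 404 - 266*I*√590 ≈ 404.0 - 6461.1*I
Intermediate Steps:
O(A, N) = N*√2*√A (O(A, N) = N*√(2*A) = N*(√2*√A) = N*√2*√A)
K(U, P) = 311 - U (K(U, P) = -4 + (315 - U) = 311 - U)
K(-93, C(13, 6)) + O(-295, -266) = (311 - 1*(-93)) - 266*√2*√(-295) = (311 + 93) - 266*√2*I*√295 = 404 - 266*I*√590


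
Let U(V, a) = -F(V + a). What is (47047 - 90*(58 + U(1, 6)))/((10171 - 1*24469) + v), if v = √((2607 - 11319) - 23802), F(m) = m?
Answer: -101175031/34077553 - 42457*I*√32514/204465318 ≈ -2.969 - 0.037443*I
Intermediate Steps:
v = I*√32514 (v = √(-8712 - 23802) = √(-32514) = I*√32514 ≈ 180.32*I)
U(V, a) = -V - a (U(V, a) = -(V + a) = -V - a)
(47047 - 90*(58 + U(1, 6)))/((10171 - 1*24469) + v) = (47047 - 90*(58 + (-1*1 - 1*6)))/((10171 - 1*24469) + I*√32514) = (47047 - 90*(58 + (-1 - 6)))/((10171 - 24469) + I*√32514) = (47047 - 90*(58 - 7))/(-14298 + I*√32514) = (47047 - 90*51)/(-14298 + I*√32514) = (47047 - 4590)/(-14298 + I*√32514) = 42457/(-14298 + I*√32514)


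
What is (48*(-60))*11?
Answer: -31680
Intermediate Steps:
(48*(-60))*11 = -2880*11 = -31680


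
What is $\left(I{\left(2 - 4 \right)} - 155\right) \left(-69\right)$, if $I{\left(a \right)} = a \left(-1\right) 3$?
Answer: $10281$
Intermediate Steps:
$I{\left(a \right)} = - 3 a$ ($I{\left(a \right)} = - a 3 = - 3 a$)
$\left(I{\left(2 - 4 \right)} - 155\right) \left(-69\right) = \left(- 3 \left(2 - 4\right) - 155\right) \left(-69\right) = \left(\left(-3\right) \left(-2\right) - 155\right) \left(-69\right) = \left(6 - 155\right) \left(-69\right) = \left(-149\right) \left(-69\right) = 10281$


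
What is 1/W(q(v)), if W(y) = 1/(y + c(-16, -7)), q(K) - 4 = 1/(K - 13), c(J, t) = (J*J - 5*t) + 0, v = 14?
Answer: 296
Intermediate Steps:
c(J, t) = J² - 5*t (c(J, t) = (J² - 5*t) + 0 = J² - 5*t)
q(K) = 4 + 1/(-13 + K) (q(K) = 4 + 1/(K - 13) = 4 + 1/(-13 + K))
W(y) = 1/(291 + y) (W(y) = 1/(y + ((-16)² - 5*(-7))) = 1/(y + (256 + 35)) = 1/(y + 291) = 1/(291 + y))
1/W(q(v)) = 1/(1/(291 + (-51 + 4*14)/(-13 + 14))) = 1/(1/(291 + (-51 + 56)/1)) = 1/(1/(291 + 1*5)) = 1/(1/(291 + 5)) = 1/(1/296) = 296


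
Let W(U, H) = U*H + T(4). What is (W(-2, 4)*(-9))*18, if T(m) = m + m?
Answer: 0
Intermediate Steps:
T(m) = 2*m
W(U, H) = 8 + H*U (W(U, H) = U*H + 2*4 = H*U + 8 = 8 + H*U)
(W(-2, 4)*(-9))*18 = ((8 + 4*(-2))*(-9))*18 = ((8 - 8)*(-9))*18 = (0*(-9))*18 = 0*18 = 0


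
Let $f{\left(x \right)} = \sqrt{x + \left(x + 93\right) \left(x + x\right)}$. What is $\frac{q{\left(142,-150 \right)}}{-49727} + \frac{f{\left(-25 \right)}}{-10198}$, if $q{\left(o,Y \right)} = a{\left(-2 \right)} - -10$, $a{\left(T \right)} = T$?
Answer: $- \frac{8}{49727} - \frac{5 i \sqrt{137}}{10198} \approx -0.00016088 - 0.0057387 i$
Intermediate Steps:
$q{\left(o,Y \right)} = 8$ ($q{\left(o,Y \right)} = -2 - -10 = -2 + 10 = 8$)
$f{\left(x \right)} = \sqrt{x + 2 x \left(93 + x\right)}$ ($f{\left(x \right)} = \sqrt{x + \left(93 + x\right) 2 x} = \sqrt{x + 2 x \left(93 + x\right)}$)
$\frac{q{\left(142,-150 \right)}}{-49727} + \frac{f{\left(-25 \right)}}{-10198} = \frac{8}{-49727} + \frac{\sqrt{- 25 \left(187 + 2 \left(-25\right)\right)}}{-10198} = 8 \left(- \frac{1}{49727}\right) + \sqrt{- 25 \left(187 - 50\right)} \left(- \frac{1}{10198}\right) = - \frac{8}{49727} + \sqrt{\left(-25\right) 137} \left(- \frac{1}{10198}\right) = - \frac{8}{49727} + \sqrt{-3425} \left(- \frac{1}{10198}\right) = - \frac{8}{49727} + 5 i \sqrt{137} \left(- \frac{1}{10198}\right) = - \frac{8}{49727} - \frac{5 i \sqrt{137}}{10198}$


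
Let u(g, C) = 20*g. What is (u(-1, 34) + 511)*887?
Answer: 435517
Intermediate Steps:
(u(-1, 34) + 511)*887 = (20*(-1) + 511)*887 = (-20 + 511)*887 = 491*887 = 435517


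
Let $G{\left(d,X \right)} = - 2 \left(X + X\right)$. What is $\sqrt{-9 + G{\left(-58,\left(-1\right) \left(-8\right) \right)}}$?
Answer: $i \sqrt{41} \approx 6.4031 i$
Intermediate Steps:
$G{\left(d,X \right)} = - 4 X$ ($G{\left(d,X \right)} = - 2 \cdot 2 X = - 4 X$)
$\sqrt{-9 + G{\left(-58,\left(-1\right) \left(-8\right) \right)}} = \sqrt{-9 - 4 \left(\left(-1\right) \left(-8\right)\right)} = \sqrt{-9 - 32} = \sqrt{-41} = i \sqrt{41}$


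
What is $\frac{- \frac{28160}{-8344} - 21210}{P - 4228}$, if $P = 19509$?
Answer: $- \frac{374890}{270137} \approx -1.3878$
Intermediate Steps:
$\frac{- \frac{28160}{-8344} - 21210}{P - 4228} = \frac{- \frac{28160}{-8344} - 21210}{19509 - 4228} = \frac{\left(-28160\right) \left(- \frac{1}{8344}\right) - 21210}{15281} = \left(\frac{3520}{1043} - 21210\right) \frac{1}{15281} = \left(- \frac{22118510}{1043}\right) \frac{1}{15281} = - \frac{374890}{270137}$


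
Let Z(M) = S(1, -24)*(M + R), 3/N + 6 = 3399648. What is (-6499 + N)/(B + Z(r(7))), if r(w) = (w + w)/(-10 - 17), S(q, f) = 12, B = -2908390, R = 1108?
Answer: 22094273355/9842304309676 ≈ 0.0022448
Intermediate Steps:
N = 1/1133214 (N = 3/(-6 + 3399648) = 3/3399642 = 3*(1/3399642) = 1/1133214 ≈ 8.8245e-7)
r(w) = -2*w/27 (r(w) = (2*w)/(-27) = (2*w)*(-1/27) = -2*w/27)
Z(M) = 13296 + 12*M (Z(M) = 12*(M + 1108) = 12*(1108 + M) = 13296 + 12*M)
(-6499 + N)/(B + Z(r(7))) = (-6499 + 1/1133214)/(-2908390 + (13296 + 12*(-2/27*7))) = -7364757785/(1133214*(-2908390 + (13296 + 12*(-14/27)))) = -7364757785/(1133214*(-2908390 + (13296 - 56/9))) = -7364757785/(1133214*(-2908390 + 119608/9)) = -7364757785/(1133214*(-26055902/9)) = -7364757785/1133214*(-9/26055902) = 22094273355/9842304309676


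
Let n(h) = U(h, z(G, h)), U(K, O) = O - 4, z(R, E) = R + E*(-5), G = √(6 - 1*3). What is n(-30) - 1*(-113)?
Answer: 259 + √3 ≈ 260.73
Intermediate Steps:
G = √3 (G = √(6 - 3) = √3 ≈ 1.7320)
z(R, E) = R - 5*E
U(K, O) = -4 + O
n(h) = -4 + √3 - 5*h (n(h) = -4 + (√3 - 5*h) = -4 + √3 - 5*h)
n(-30) - 1*(-113) = (-4 + √3 - 5*(-30)) - 1*(-113) = (-4 + √3 + 150) + 113 = (146 + √3) + 113 = 259 + √3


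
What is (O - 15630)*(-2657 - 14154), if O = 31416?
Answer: -265378446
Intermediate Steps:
(O - 15630)*(-2657 - 14154) = (31416 - 15630)*(-2657 - 14154) = 15786*(-16811) = -265378446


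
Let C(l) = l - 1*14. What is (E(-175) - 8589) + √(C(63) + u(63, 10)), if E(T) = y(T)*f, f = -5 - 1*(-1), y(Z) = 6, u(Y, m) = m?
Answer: -8613 + √59 ≈ -8605.3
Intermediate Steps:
C(l) = -14 + l (C(l) = l - 14 = -14 + l)
f = -4 (f = -5 + 1 = -4)
E(T) = -24 (E(T) = 6*(-4) = -24)
(E(-175) - 8589) + √(C(63) + u(63, 10)) = (-24 - 8589) + √((-14 + 63) + 10) = -8613 + √(49 + 10) = -8613 + √59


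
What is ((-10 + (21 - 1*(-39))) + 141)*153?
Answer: 29223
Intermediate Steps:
((-10 + (21 - 1*(-39))) + 141)*153 = ((-10 + (21 + 39)) + 141)*153 = ((-10 + 60) + 141)*153 = (50 + 141)*153 = 191*153 = 29223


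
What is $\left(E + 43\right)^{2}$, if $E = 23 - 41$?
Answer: $625$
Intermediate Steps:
$E = -18$
$\left(E + 43\right)^{2} = \left(-18 + 43\right)^{2} = 25^{2} = 625$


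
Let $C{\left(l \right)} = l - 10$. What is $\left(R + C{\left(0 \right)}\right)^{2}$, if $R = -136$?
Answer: $21316$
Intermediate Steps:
$C{\left(l \right)} = -10 + l$
$\left(R + C{\left(0 \right)}\right)^{2} = \left(-136 + \left(-10 + 0\right)\right)^{2} = \left(-136 - 10\right)^{2} = \left(-146\right)^{2} = 21316$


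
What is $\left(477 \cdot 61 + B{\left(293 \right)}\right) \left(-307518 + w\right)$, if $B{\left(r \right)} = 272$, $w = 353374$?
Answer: $1346744864$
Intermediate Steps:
$\left(477 \cdot 61 + B{\left(293 \right)}\right) \left(-307518 + w\right) = \left(477 \cdot 61 + 272\right) \left(-307518 + 353374\right) = \left(29097 + 272\right) 45856 = 29369 \cdot 45856 = 1346744864$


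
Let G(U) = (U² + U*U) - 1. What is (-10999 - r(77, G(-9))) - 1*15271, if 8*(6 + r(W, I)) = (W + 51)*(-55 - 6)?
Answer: -25288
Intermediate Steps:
G(U) = -1 + 2*U² (G(U) = (U² + U²) - 1 = 2*U² - 1 = -1 + 2*U²)
r(W, I) = -3159/8 - 61*W/8 (r(W, I) = -6 + ((W + 51)*(-55 - 6))/8 = -6 + ((51 + W)*(-61))/8 = -6 + (-3111 - 61*W)/8 = -6 + (-3111/8 - 61*W/8) = -3159/8 - 61*W/8)
(-10999 - r(77, G(-9))) - 1*15271 = (-10999 - (-3159/8 - 61/8*77)) - 1*15271 = (-10999 - (-3159/8 - 4697/8)) - 15271 = (-10999 - 1*(-982)) - 15271 = (-10999 + 982) - 15271 = -10017 - 15271 = -25288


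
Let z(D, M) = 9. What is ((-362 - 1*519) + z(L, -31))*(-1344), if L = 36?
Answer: 1171968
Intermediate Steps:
((-362 - 1*519) + z(L, -31))*(-1344) = ((-362 - 1*519) + 9)*(-1344) = ((-362 - 519) + 9)*(-1344) = (-881 + 9)*(-1344) = -872*(-1344) = 1171968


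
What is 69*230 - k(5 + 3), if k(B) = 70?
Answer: 15800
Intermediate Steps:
69*230 - k(5 + 3) = 69*230 - 1*70 = 15870 - 70 = 15800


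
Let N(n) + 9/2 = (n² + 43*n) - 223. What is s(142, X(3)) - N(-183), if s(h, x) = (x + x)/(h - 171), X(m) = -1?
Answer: -1472761/58 ≈ -25392.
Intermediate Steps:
N(n) = -455/2 + n² + 43*n (N(n) = -9/2 + ((n² + 43*n) - 223) = -9/2 + (-223 + n² + 43*n) = -455/2 + n² + 43*n)
s(h, x) = 2*x/(-171 + h) (s(h, x) = (2*x)/(-171 + h) = 2*x/(-171 + h))
s(142, X(3)) - N(-183) = 2*(-1)/(-171 + 142) - (-455/2 + (-183)² + 43*(-183)) = 2*(-1)/(-29) - (-455/2 + 33489 - 7869) = 2*(-1)*(-1/29) - 1*50785/2 = 2/29 - 50785/2 = -1472761/58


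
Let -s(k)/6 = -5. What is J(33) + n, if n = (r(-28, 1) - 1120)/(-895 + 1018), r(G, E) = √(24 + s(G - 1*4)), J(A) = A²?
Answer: 132827/123 + √6/41 ≈ 1080.0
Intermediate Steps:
s(k) = 30 (s(k) = -6*(-5) = 30)
r(G, E) = 3*√6 (r(G, E) = √(24 + 30) = √54 = 3*√6)
n = -1120/123 + √6/41 (n = (3*√6 - 1120)/(-895 + 1018) = (-1120 + 3*√6)/123 = (-1120 + 3*√6)*(1/123) = -1120/123 + √6/41 ≈ -9.0459)
J(33) + n = 33² + (-1120/123 + √6/41) = 1089 + (-1120/123 + √6/41) = 132827/123 + √6/41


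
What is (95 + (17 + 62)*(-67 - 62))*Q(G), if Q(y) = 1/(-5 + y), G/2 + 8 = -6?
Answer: 10096/33 ≈ 305.94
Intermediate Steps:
G = -28 (G = -16 + 2*(-6) = -16 - 12 = -28)
(95 + (17 + 62)*(-67 - 62))*Q(G) = (95 + (17 + 62)*(-67 - 62))/(-5 - 28) = (95 + 79*(-129))/(-33) = (95 - 10191)*(-1/33) = -10096*(-1/33) = 10096/33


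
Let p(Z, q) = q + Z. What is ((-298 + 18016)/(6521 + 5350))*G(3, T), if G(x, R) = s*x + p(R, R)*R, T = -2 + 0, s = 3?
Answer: 100402/3957 ≈ 25.373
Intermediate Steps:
p(Z, q) = Z + q
T = -2
G(x, R) = 2*R² + 3*x (G(x, R) = 3*x + (R + R)*R = 3*x + (2*R)*R = 3*x + 2*R² = 2*R² + 3*x)
((-298 + 18016)/(6521 + 5350))*G(3, T) = ((-298 + 18016)/(6521 + 5350))*(2*(-2)² + 3*3) = (17718/11871)*(2*4 + 9) = (17718*(1/11871))*(8 + 9) = (5906/3957)*17 = 100402/3957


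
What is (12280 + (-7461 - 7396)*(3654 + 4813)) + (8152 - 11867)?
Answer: -125785654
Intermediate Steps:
(12280 + (-7461 - 7396)*(3654 + 4813)) + (8152 - 11867) = (12280 - 14857*8467) - 3715 = (12280 - 125794219) - 3715 = -125781939 - 3715 = -125785654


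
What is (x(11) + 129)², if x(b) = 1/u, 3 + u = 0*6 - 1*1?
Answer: 265225/16 ≈ 16577.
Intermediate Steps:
u = -4 (u = -3 + (0*6 - 1*1) = -3 + (0 - 1) = -3 - 1 = -4)
x(b) = -¼ (x(b) = 1/(-4) = -¼)
(x(11) + 129)² = (-¼ + 129)² = (515/4)² = 265225/16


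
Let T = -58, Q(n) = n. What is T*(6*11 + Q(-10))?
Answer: -3248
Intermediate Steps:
T*(6*11 + Q(-10)) = -58*(6*11 - 10) = -58*(66 - 10) = -58*56 = -3248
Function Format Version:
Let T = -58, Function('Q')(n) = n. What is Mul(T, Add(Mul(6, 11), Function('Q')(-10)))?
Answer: -3248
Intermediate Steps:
Mul(T, Add(Mul(6, 11), Function('Q')(-10))) = Mul(-58, Add(Mul(6, 11), -10)) = Mul(-58, Add(66, -10)) = Mul(-58, 56) = -3248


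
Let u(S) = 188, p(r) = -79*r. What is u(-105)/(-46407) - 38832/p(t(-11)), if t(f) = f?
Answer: -1802239996/40327683 ≈ -44.690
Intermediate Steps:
u(-105)/(-46407) - 38832/p(t(-11)) = 188/(-46407) - 38832/((-79*(-11))) = 188*(-1/46407) - 38832/869 = -188/46407 - 38832*1/869 = -188/46407 - 38832/869 = -1802239996/40327683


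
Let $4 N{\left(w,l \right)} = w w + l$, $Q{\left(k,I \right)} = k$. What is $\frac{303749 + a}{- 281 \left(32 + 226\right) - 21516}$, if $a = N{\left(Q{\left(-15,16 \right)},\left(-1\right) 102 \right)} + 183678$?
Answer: $- \frac{1949831}{376056} \approx -5.185$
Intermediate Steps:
$N{\left(w,l \right)} = \frac{l}{4} + \frac{w^{2}}{4}$ ($N{\left(w,l \right)} = \frac{w w + l}{4} = \frac{w^{2} + l}{4} = \frac{l + w^{2}}{4} = \frac{l}{4} + \frac{w^{2}}{4}$)
$a = \frac{734835}{4}$ ($a = \left(\frac{\left(-1\right) 102}{4} + \frac{\left(-15\right)^{2}}{4}\right) + 183678 = \left(\frac{1}{4} \left(-102\right) + \frac{1}{4} \cdot 225\right) + 183678 = \left(- \frac{51}{2} + \frac{225}{4}\right) + 183678 = \frac{123}{4} + 183678 = \frac{734835}{4} \approx 1.8371 \cdot 10^{5}$)
$\frac{303749 + a}{- 281 \left(32 + 226\right) - 21516} = \frac{303749 + \frac{734835}{4}}{- 281 \left(32 + 226\right) - 21516} = \frac{1949831}{4 \left(\left(-281\right) 258 - 21516\right)} = \frac{1949831}{4 \left(-72498 - 21516\right)} = \frac{1949831}{4 \left(-94014\right)} = \frac{1949831}{4} \left(- \frac{1}{94014}\right) = - \frac{1949831}{376056}$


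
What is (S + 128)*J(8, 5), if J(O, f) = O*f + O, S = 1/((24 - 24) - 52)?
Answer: 79860/13 ≈ 6143.1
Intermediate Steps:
S = -1/52 (S = 1/(0 - 52) = 1/(-52) = -1/52 ≈ -0.019231)
J(O, f) = O + O*f
(S + 128)*J(8, 5) = (-1/52 + 128)*(8*(1 + 5)) = 6655*(8*6)/52 = (6655/52)*48 = 79860/13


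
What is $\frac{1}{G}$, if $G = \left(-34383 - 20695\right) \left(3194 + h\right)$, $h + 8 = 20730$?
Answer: $- \frac{1}{1317245448} \approx -7.5916 \cdot 10^{-10}$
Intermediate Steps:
$h = 20722$ ($h = -8 + 20730 = 20722$)
$G = -1317245448$ ($G = \left(-34383 - 20695\right) \left(3194 + 20722\right) = \left(-55078\right) 23916 = -1317245448$)
$\frac{1}{G} = \frac{1}{-1317245448} = - \frac{1}{1317245448}$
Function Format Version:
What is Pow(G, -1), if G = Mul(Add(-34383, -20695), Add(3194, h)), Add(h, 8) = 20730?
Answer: Rational(-1, 1317245448) ≈ -7.5916e-10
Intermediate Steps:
h = 20722 (h = Add(-8, 20730) = 20722)
G = -1317245448 (G = Mul(Add(-34383, -20695), Add(3194, 20722)) = Mul(-55078, 23916) = -1317245448)
Pow(G, -1) = Pow(-1317245448, -1) = Rational(-1, 1317245448)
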